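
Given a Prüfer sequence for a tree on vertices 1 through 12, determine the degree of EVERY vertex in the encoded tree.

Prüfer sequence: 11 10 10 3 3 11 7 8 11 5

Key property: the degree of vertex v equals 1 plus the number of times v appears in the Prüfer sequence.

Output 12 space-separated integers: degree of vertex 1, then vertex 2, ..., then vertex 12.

Answer: 1 1 3 1 2 1 2 2 1 3 4 1

Derivation:
p_1 = 11: count[11] becomes 1
p_2 = 10: count[10] becomes 1
p_3 = 10: count[10] becomes 2
p_4 = 3: count[3] becomes 1
p_5 = 3: count[3] becomes 2
p_6 = 11: count[11] becomes 2
p_7 = 7: count[7] becomes 1
p_8 = 8: count[8] becomes 1
p_9 = 11: count[11] becomes 3
p_10 = 5: count[5] becomes 1
Degrees (1 + count): deg[1]=1+0=1, deg[2]=1+0=1, deg[3]=1+2=3, deg[4]=1+0=1, deg[5]=1+1=2, deg[6]=1+0=1, deg[7]=1+1=2, deg[8]=1+1=2, deg[9]=1+0=1, deg[10]=1+2=3, deg[11]=1+3=4, deg[12]=1+0=1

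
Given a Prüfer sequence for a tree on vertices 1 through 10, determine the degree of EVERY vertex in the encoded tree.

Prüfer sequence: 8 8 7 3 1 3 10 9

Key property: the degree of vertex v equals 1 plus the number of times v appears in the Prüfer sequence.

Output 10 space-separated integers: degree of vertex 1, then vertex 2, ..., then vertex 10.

Answer: 2 1 3 1 1 1 2 3 2 2

Derivation:
p_1 = 8: count[8] becomes 1
p_2 = 8: count[8] becomes 2
p_3 = 7: count[7] becomes 1
p_4 = 3: count[3] becomes 1
p_5 = 1: count[1] becomes 1
p_6 = 3: count[3] becomes 2
p_7 = 10: count[10] becomes 1
p_8 = 9: count[9] becomes 1
Degrees (1 + count): deg[1]=1+1=2, deg[2]=1+0=1, deg[3]=1+2=3, deg[4]=1+0=1, deg[5]=1+0=1, deg[6]=1+0=1, deg[7]=1+1=2, deg[8]=1+2=3, deg[9]=1+1=2, deg[10]=1+1=2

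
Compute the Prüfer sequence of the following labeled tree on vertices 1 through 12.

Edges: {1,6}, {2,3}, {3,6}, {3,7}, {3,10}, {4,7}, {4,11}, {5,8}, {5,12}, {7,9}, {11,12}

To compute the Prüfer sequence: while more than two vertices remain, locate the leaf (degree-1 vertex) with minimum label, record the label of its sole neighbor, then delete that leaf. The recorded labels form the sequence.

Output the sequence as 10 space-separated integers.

Answer: 6 3 3 5 12 7 3 7 4 11

Derivation:
Step 1: leaves = {1,2,8,9,10}. Remove smallest leaf 1, emit neighbor 6.
Step 2: leaves = {2,6,8,9,10}. Remove smallest leaf 2, emit neighbor 3.
Step 3: leaves = {6,8,9,10}. Remove smallest leaf 6, emit neighbor 3.
Step 4: leaves = {8,9,10}. Remove smallest leaf 8, emit neighbor 5.
Step 5: leaves = {5,9,10}. Remove smallest leaf 5, emit neighbor 12.
Step 6: leaves = {9,10,12}. Remove smallest leaf 9, emit neighbor 7.
Step 7: leaves = {10,12}. Remove smallest leaf 10, emit neighbor 3.
Step 8: leaves = {3,12}. Remove smallest leaf 3, emit neighbor 7.
Step 9: leaves = {7,12}. Remove smallest leaf 7, emit neighbor 4.
Step 10: leaves = {4,12}. Remove smallest leaf 4, emit neighbor 11.
Done: 2 vertices remain (11, 12). Sequence = [6 3 3 5 12 7 3 7 4 11]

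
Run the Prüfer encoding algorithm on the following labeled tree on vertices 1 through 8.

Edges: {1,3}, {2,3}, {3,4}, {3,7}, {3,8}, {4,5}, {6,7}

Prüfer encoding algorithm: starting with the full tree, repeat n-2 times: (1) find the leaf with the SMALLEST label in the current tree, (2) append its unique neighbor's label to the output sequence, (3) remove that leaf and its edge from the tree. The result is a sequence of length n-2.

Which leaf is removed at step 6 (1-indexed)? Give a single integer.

Step 1: current leaves = {1,2,5,6,8}. Remove leaf 1 (neighbor: 3).
Step 2: current leaves = {2,5,6,8}. Remove leaf 2 (neighbor: 3).
Step 3: current leaves = {5,6,8}. Remove leaf 5 (neighbor: 4).
Step 4: current leaves = {4,6,8}. Remove leaf 4 (neighbor: 3).
Step 5: current leaves = {6,8}. Remove leaf 6 (neighbor: 7).
Step 6: current leaves = {7,8}. Remove leaf 7 (neighbor: 3).

Answer: 7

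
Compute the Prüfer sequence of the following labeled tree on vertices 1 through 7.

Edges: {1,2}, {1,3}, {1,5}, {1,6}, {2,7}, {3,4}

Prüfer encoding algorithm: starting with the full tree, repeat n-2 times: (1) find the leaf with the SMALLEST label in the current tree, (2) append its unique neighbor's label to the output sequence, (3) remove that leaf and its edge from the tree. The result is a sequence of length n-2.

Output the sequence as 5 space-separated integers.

Answer: 3 1 1 1 2

Derivation:
Step 1: leaves = {4,5,6,7}. Remove smallest leaf 4, emit neighbor 3.
Step 2: leaves = {3,5,6,7}. Remove smallest leaf 3, emit neighbor 1.
Step 3: leaves = {5,6,7}. Remove smallest leaf 5, emit neighbor 1.
Step 4: leaves = {6,7}. Remove smallest leaf 6, emit neighbor 1.
Step 5: leaves = {1,7}. Remove smallest leaf 1, emit neighbor 2.
Done: 2 vertices remain (2, 7). Sequence = [3 1 1 1 2]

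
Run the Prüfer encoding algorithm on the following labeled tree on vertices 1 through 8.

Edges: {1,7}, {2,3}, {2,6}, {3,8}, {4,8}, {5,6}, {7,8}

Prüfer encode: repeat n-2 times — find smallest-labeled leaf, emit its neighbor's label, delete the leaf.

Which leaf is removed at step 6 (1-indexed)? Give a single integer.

Answer: 3

Derivation:
Step 1: current leaves = {1,4,5}. Remove leaf 1 (neighbor: 7).
Step 2: current leaves = {4,5,7}. Remove leaf 4 (neighbor: 8).
Step 3: current leaves = {5,7}. Remove leaf 5 (neighbor: 6).
Step 4: current leaves = {6,7}. Remove leaf 6 (neighbor: 2).
Step 5: current leaves = {2,7}. Remove leaf 2 (neighbor: 3).
Step 6: current leaves = {3,7}. Remove leaf 3 (neighbor: 8).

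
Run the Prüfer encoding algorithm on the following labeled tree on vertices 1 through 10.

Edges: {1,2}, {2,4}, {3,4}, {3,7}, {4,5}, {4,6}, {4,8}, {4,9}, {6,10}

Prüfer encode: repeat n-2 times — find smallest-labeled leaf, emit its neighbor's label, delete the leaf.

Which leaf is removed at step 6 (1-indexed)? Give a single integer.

Step 1: current leaves = {1,5,7,8,9,10}. Remove leaf 1 (neighbor: 2).
Step 2: current leaves = {2,5,7,8,9,10}. Remove leaf 2 (neighbor: 4).
Step 3: current leaves = {5,7,8,9,10}. Remove leaf 5 (neighbor: 4).
Step 4: current leaves = {7,8,9,10}. Remove leaf 7 (neighbor: 3).
Step 5: current leaves = {3,8,9,10}. Remove leaf 3 (neighbor: 4).
Step 6: current leaves = {8,9,10}. Remove leaf 8 (neighbor: 4).

Answer: 8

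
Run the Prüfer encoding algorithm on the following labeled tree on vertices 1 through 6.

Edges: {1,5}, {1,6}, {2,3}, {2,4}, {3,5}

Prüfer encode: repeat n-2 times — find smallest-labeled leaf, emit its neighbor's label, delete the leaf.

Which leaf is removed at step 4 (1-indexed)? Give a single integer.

Step 1: current leaves = {4,6}. Remove leaf 4 (neighbor: 2).
Step 2: current leaves = {2,6}. Remove leaf 2 (neighbor: 3).
Step 3: current leaves = {3,6}. Remove leaf 3 (neighbor: 5).
Step 4: current leaves = {5,6}. Remove leaf 5 (neighbor: 1).

Answer: 5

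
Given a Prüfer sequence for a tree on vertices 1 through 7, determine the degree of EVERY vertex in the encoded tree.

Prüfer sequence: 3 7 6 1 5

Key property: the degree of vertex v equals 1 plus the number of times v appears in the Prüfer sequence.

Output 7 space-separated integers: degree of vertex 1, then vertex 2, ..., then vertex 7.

p_1 = 3: count[3] becomes 1
p_2 = 7: count[7] becomes 1
p_3 = 6: count[6] becomes 1
p_4 = 1: count[1] becomes 1
p_5 = 5: count[5] becomes 1
Degrees (1 + count): deg[1]=1+1=2, deg[2]=1+0=1, deg[3]=1+1=2, deg[4]=1+0=1, deg[5]=1+1=2, deg[6]=1+1=2, deg[7]=1+1=2

Answer: 2 1 2 1 2 2 2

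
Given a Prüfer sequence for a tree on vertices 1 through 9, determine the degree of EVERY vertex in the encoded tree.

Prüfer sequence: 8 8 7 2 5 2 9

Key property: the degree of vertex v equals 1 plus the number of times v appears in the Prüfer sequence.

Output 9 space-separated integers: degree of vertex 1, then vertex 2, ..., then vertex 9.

Answer: 1 3 1 1 2 1 2 3 2

Derivation:
p_1 = 8: count[8] becomes 1
p_2 = 8: count[8] becomes 2
p_3 = 7: count[7] becomes 1
p_4 = 2: count[2] becomes 1
p_5 = 5: count[5] becomes 1
p_6 = 2: count[2] becomes 2
p_7 = 9: count[9] becomes 1
Degrees (1 + count): deg[1]=1+0=1, deg[2]=1+2=3, deg[3]=1+0=1, deg[4]=1+0=1, deg[5]=1+1=2, deg[6]=1+0=1, deg[7]=1+1=2, deg[8]=1+2=3, deg[9]=1+1=2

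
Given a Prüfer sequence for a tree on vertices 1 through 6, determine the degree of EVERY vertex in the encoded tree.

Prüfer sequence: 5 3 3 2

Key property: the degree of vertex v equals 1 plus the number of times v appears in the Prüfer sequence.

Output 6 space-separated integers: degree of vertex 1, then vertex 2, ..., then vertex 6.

Answer: 1 2 3 1 2 1

Derivation:
p_1 = 5: count[5] becomes 1
p_2 = 3: count[3] becomes 1
p_3 = 3: count[3] becomes 2
p_4 = 2: count[2] becomes 1
Degrees (1 + count): deg[1]=1+0=1, deg[2]=1+1=2, deg[3]=1+2=3, deg[4]=1+0=1, deg[5]=1+1=2, deg[6]=1+0=1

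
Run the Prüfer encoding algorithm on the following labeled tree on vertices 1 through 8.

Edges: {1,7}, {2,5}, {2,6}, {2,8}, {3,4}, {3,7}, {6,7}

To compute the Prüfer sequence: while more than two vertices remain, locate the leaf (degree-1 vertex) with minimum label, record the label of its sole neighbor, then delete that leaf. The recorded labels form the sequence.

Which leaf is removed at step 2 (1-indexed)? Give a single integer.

Step 1: current leaves = {1,4,5,8}. Remove leaf 1 (neighbor: 7).
Step 2: current leaves = {4,5,8}. Remove leaf 4 (neighbor: 3).

Answer: 4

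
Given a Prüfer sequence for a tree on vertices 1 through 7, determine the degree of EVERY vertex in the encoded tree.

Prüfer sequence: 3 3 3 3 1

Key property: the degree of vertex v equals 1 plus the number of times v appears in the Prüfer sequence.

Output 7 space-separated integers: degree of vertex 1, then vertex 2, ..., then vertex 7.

p_1 = 3: count[3] becomes 1
p_2 = 3: count[3] becomes 2
p_3 = 3: count[3] becomes 3
p_4 = 3: count[3] becomes 4
p_5 = 1: count[1] becomes 1
Degrees (1 + count): deg[1]=1+1=2, deg[2]=1+0=1, deg[3]=1+4=5, deg[4]=1+0=1, deg[5]=1+0=1, deg[6]=1+0=1, deg[7]=1+0=1

Answer: 2 1 5 1 1 1 1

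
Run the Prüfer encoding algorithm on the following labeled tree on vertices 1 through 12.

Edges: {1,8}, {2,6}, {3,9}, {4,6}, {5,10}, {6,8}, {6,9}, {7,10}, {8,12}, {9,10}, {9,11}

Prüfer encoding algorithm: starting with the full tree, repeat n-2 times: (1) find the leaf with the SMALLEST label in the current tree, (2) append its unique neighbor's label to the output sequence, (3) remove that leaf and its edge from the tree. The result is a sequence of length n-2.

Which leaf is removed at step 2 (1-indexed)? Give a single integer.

Answer: 2

Derivation:
Step 1: current leaves = {1,2,3,4,5,7,11,12}. Remove leaf 1 (neighbor: 8).
Step 2: current leaves = {2,3,4,5,7,11,12}. Remove leaf 2 (neighbor: 6).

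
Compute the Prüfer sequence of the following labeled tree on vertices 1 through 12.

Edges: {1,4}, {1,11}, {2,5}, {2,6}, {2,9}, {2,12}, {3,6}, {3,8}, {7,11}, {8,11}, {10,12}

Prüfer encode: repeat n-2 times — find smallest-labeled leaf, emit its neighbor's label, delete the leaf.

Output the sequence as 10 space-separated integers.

Answer: 1 11 2 11 2 12 8 3 6 2

Derivation:
Step 1: leaves = {4,5,7,9,10}. Remove smallest leaf 4, emit neighbor 1.
Step 2: leaves = {1,5,7,9,10}. Remove smallest leaf 1, emit neighbor 11.
Step 3: leaves = {5,7,9,10}. Remove smallest leaf 5, emit neighbor 2.
Step 4: leaves = {7,9,10}. Remove smallest leaf 7, emit neighbor 11.
Step 5: leaves = {9,10,11}. Remove smallest leaf 9, emit neighbor 2.
Step 6: leaves = {10,11}. Remove smallest leaf 10, emit neighbor 12.
Step 7: leaves = {11,12}. Remove smallest leaf 11, emit neighbor 8.
Step 8: leaves = {8,12}. Remove smallest leaf 8, emit neighbor 3.
Step 9: leaves = {3,12}. Remove smallest leaf 3, emit neighbor 6.
Step 10: leaves = {6,12}. Remove smallest leaf 6, emit neighbor 2.
Done: 2 vertices remain (2, 12). Sequence = [1 11 2 11 2 12 8 3 6 2]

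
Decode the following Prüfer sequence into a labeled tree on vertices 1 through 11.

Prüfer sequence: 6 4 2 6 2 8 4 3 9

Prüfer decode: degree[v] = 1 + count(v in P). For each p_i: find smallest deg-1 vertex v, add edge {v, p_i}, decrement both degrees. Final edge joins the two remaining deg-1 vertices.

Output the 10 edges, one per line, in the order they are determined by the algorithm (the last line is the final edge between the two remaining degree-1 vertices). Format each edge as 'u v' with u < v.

Answer: 1 6
4 5
2 7
6 10
2 6
2 8
4 8
3 4
3 9
9 11

Derivation:
Initial degrees: {1:1, 2:3, 3:2, 4:3, 5:1, 6:3, 7:1, 8:2, 9:2, 10:1, 11:1}
Step 1: smallest deg-1 vertex = 1, p_1 = 6. Add edge {1,6}. Now deg[1]=0, deg[6]=2.
Step 2: smallest deg-1 vertex = 5, p_2 = 4. Add edge {4,5}. Now deg[5]=0, deg[4]=2.
Step 3: smallest deg-1 vertex = 7, p_3 = 2. Add edge {2,7}. Now deg[7]=0, deg[2]=2.
Step 4: smallest deg-1 vertex = 10, p_4 = 6. Add edge {6,10}. Now deg[10]=0, deg[6]=1.
Step 5: smallest deg-1 vertex = 6, p_5 = 2. Add edge {2,6}. Now deg[6]=0, deg[2]=1.
Step 6: smallest deg-1 vertex = 2, p_6 = 8. Add edge {2,8}. Now deg[2]=0, deg[8]=1.
Step 7: smallest deg-1 vertex = 8, p_7 = 4. Add edge {4,8}. Now deg[8]=0, deg[4]=1.
Step 8: smallest deg-1 vertex = 4, p_8 = 3. Add edge {3,4}. Now deg[4]=0, deg[3]=1.
Step 9: smallest deg-1 vertex = 3, p_9 = 9. Add edge {3,9}. Now deg[3]=0, deg[9]=1.
Final: two remaining deg-1 vertices are 9, 11. Add edge {9,11}.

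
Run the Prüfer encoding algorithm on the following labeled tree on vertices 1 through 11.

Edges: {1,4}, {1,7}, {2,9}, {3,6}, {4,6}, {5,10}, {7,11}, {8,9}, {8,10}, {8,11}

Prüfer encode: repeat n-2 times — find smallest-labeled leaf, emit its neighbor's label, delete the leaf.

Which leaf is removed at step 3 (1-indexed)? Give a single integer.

Step 1: current leaves = {2,3,5}. Remove leaf 2 (neighbor: 9).
Step 2: current leaves = {3,5,9}. Remove leaf 3 (neighbor: 6).
Step 3: current leaves = {5,6,9}. Remove leaf 5 (neighbor: 10).

Answer: 5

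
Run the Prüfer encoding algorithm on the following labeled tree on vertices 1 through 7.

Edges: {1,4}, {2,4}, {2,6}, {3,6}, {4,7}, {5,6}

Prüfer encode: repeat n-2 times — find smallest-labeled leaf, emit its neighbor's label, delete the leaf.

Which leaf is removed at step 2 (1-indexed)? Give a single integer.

Step 1: current leaves = {1,3,5,7}. Remove leaf 1 (neighbor: 4).
Step 2: current leaves = {3,5,7}. Remove leaf 3 (neighbor: 6).

Answer: 3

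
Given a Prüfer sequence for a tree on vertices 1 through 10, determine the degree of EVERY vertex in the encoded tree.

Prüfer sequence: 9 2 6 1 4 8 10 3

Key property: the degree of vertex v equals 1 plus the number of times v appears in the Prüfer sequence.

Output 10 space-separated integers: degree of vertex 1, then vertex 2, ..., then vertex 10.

p_1 = 9: count[9] becomes 1
p_2 = 2: count[2] becomes 1
p_3 = 6: count[6] becomes 1
p_4 = 1: count[1] becomes 1
p_5 = 4: count[4] becomes 1
p_6 = 8: count[8] becomes 1
p_7 = 10: count[10] becomes 1
p_8 = 3: count[3] becomes 1
Degrees (1 + count): deg[1]=1+1=2, deg[2]=1+1=2, deg[3]=1+1=2, deg[4]=1+1=2, deg[5]=1+0=1, deg[6]=1+1=2, deg[7]=1+0=1, deg[8]=1+1=2, deg[9]=1+1=2, deg[10]=1+1=2

Answer: 2 2 2 2 1 2 1 2 2 2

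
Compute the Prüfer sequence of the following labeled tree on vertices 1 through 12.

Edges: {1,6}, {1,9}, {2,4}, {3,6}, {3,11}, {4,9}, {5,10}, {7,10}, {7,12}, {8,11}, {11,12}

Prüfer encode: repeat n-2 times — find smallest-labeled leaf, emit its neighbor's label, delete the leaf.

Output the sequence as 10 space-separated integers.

Answer: 4 9 10 11 1 6 3 11 7 12

Derivation:
Step 1: leaves = {2,5,8}. Remove smallest leaf 2, emit neighbor 4.
Step 2: leaves = {4,5,8}. Remove smallest leaf 4, emit neighbor 9.
Step 3: leaves = {5,8,9}. Remove smallest leaf 5, emit neighbor 10.
Step 4: leaves = {8,9,10}. Remove smallest leaf 8, emit neighbor 11.
Step 5: leaves = {9,10}. Remove smallest leaf 9, emit neighbor 1.
Step 6: leaves = {1,10}. Remove smallest leaf 1, emit neighbor 6.
Step 7: leaves = {6,10}. Remove smallest leaf 6, emit neighbor 3.
Step 8: leaves = {3,10}. Remove smallest leaf 3, emit neighbor 11.
Step 9: leaves = {10,11}. Remove smallest leaf 10, emit neighbor 7.
Step 10: leaves = {7,11}. Remove smallest leaf 7, emit neighbor 12.
Done: 2 vertices remain (11, 12). Sequence = [4 9 10 11 1 6 3 11 7 12]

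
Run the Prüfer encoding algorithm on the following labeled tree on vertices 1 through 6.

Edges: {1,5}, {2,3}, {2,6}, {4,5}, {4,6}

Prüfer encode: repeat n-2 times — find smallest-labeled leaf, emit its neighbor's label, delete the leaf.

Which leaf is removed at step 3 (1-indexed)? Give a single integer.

Answer: 2

Derivation:
Step 1: current leaves = {1,3}. Remove leaf 1 (neighbor: 5).
Step 2: current leaves = {3,5}. Remove leaf 3 (neighbor: 2).
Step 3: current leaves = {2,5}. Remove leaf 2 (neighbor: 6).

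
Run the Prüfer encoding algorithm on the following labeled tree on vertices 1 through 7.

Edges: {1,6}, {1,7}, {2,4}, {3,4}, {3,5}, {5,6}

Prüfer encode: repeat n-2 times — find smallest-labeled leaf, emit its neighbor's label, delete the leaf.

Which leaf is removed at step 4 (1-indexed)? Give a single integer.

Step 1: current leaves = {2,7}. Remove leaf 2 (neighbor: 4).
Step 2: current leaves = {4,7}. Remove leaf 4 (neighbor: 3).
Step 3: current leaves = {3,7}. Remove leaf 3 (neighbor: 5).
Step 4: current leaves = {5,7}. Remove leaf 5 (neighbor: 6).

Answer: 5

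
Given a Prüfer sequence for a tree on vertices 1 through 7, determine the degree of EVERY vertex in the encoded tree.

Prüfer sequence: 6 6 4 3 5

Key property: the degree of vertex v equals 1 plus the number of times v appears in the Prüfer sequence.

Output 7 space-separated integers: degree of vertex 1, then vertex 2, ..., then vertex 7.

Answer: 1 1 2 2 2 3 1

Derivation:
p_1 = 6: count[6] becomes 1
p_2 = 6: count[6] becomes 2
p_3 = 4: count[4] becomes 1
p_4 = 3: count[3] becomes 1
p_5 = 5: count[5] becomes 1
Degrees (1 + count): deg[1]=1+0=1, deg[2]=1+0=1, deg[3]=1+1=2, deg[4]=1+1=2, deg[5]=1+1=2, deg[6]=1+2=3, deg[7]=1+0=1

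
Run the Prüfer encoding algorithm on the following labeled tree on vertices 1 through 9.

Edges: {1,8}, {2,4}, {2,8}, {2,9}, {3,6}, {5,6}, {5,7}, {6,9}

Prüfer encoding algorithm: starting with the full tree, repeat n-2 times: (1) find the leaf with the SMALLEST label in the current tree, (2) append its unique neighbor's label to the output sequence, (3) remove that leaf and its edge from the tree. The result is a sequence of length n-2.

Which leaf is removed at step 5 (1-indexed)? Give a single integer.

Step 1: current leaves = {1,3,4,7}. Remove leaf 1 (neighbor: 8).
Step 2: current leaves = {3,4,7,8}. Remove leaf 3 (neighbor: 6).
Step 3: current leaves = {4,7,8}. Remove leaf 4 (neighbor: 2).
Step 4: current leaves = {7,8}. Remove leaf 7 (neighbor: 5).
Step 5: current leaves = {5,8}. Remove leaf 5 (neighbor: 6).

Answer: 5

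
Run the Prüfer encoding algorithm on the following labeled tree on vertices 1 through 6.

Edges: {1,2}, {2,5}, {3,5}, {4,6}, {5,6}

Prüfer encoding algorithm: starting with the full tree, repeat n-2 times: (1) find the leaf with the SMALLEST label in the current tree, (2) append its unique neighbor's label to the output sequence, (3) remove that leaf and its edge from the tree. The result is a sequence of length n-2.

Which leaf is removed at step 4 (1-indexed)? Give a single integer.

Step 1: current leaves = {1,3,4}. Remove leaf 1 (neighbor: 2).
Step 2: current leaves = {2,3,4}. Remove leaf 2 (neighbor: 5).
Step 3: current leaves = {3,4}. Remove leaf 3 (neighbor: 5).
Step 4: current leaves = {4,5}. Remove leaf 4 (neighbor: 6).

Answer: 4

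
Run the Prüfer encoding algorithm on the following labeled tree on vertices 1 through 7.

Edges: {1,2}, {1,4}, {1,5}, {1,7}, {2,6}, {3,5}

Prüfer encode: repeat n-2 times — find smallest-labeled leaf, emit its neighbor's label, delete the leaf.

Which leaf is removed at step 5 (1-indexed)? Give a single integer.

Step 1: current leaves = {3,4,6,7}. Remove leaf 3 (neighbor: 5).
Step 2: current leaves = {4,5,6,7}. Remove leaf 4 (neighbor: 1).
Step 3: current leaves = {5,6,7}. Remove leaf 5 (neighbor: 1).
Step 4: current leaves = {6,7}. Remove leaf 6 (neighbor: 2).
Step 5: current leaves = {2,7}. Remove leaf 2 (neighbor: 1).

Answer: 2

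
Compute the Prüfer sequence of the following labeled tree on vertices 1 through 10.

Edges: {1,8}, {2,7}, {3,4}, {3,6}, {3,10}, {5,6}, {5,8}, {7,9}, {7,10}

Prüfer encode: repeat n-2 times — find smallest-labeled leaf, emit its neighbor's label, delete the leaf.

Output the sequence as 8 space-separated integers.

Step 1: leaves = {1,2,4,9}. Remove smallest leaf 1, emit neighbor 8.
Step 2: leaves = {2,4,8,9}. Remove smallest leaf 2, emit neighbor 7.
Step 3: leaves = {4,8,9}. Remove smallest leaf 4, emit neighbor 3.
Step 4: leaves = {8,9}. Remove smallest leaf 8, emit neighbor 5.
Step 5: leaves = {5,9}. Remove smallest leaf 5, emit neighbor 6.
Step 6: leaves = {6,9}. Remove smallest leaf 6, emit neighbor 3.
Step 7: leaves = {3,9}. Remove smallest leaf 3, emit neighbor 10.
Step 8: leaves = {9,10}. Remove smallest leaf 9, emit neighbor 7.
Done: 2 vertices remain (7, 10). Sequence = [8 7 3 5 6 3 10 7]

Answer: 8 7 3 5 6 3 10 7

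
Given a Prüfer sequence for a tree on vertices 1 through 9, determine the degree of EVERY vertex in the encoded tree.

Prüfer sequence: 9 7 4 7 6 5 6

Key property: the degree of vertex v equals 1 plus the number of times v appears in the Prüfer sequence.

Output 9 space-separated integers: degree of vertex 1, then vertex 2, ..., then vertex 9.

Answer: 1 1 1 2 2 3 3 1 2

Derivation:
p_1 = 9: count[9] becomes 1
p_2 = 7: count[7] becomes 1
p_3 = 4: count[4] becomes 1
p_4 = 7: count[7] becomes 2
p_5 = 6: count[6] becomes 1
p_6 = 5: count[5] becomes 1
p_7 = 6: count[6] becomes 2
Degrees (1 + count): deg[1]=1+0=1, deg[2]=1+0=1, deg[3]=1+0=1, deg[4]=1+1=2, deg[5]=1+1=2, deg[6]=1+2=3, deg[7]=1+2=3, deg[8]=1+0=1, deg[9]=1+1=2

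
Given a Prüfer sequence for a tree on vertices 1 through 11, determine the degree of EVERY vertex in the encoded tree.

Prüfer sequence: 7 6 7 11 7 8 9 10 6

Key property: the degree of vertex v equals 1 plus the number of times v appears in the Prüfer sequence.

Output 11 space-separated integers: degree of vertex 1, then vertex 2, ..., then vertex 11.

p_1 = 7: count[7] becomes 1
p_2 = 6: count[6] becomes 1
p_3 = 7: count[7] becomes 2
p_4 = 11: count[11] becomes 1
p_5 = 7: count[7] becomes 3
p_6 = 8: count[8] becomes 1
p_7 = 9: count[9] becomes 1
p_8 = 10: count[10] becomes 1
p_9 = 6: count[6] becomes 2
Degrees (1 + count): deg[1]=1+0=1, deg[2]=1+0=1, deg[3]=1+0=1, deg[4]=1+0=1, deg[5]=1+0=1, deg[6]=1+2=3, deg[7]=1+3=4, deg[8]=1+1=2, deg[9]=1+1=2, deg[10]=1+1=2, deg[11]=1+1=2

Answer: 1 1 1 1 1 3 4 2 2 2 2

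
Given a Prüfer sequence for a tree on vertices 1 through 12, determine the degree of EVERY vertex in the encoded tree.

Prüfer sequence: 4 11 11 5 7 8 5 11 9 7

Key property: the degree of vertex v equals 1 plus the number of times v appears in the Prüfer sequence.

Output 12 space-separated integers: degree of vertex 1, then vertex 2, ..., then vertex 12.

Answer: 1 1 1 2 3 1 3 2 2 1 4 1

Derivation:
p_1 = 4: count[4] becomes 1
p_2 = 11: count[11] becomes 1
p_3 = 11: count[11] becomes 2
p_4 = 5: count[5] becomes 1
p_5 = 7: count[7] becomes 1
p_6 = 8: count[8] becomes 1
p_7 = 5: count[5] becomes 2
p_8 = 11: count[11] becomes 3
p_9 = 9: count[9] becomes 1
p_10 = 7: count[7] becomes 2
Degrees (1 + count): deg[1]=1+0=1, deg[2]=1+0=1, deg[3]=1+0=1, deg[4]=1+1=2, deg[5]=1+2=3, deg[6]=1+0=1, deg[7]=1+2=3, deg[8]=1+1=2, deg[9]=1+1=2, deg[10]=1+0=1, deg[11]=1+3=4, deg[12]=1+0=1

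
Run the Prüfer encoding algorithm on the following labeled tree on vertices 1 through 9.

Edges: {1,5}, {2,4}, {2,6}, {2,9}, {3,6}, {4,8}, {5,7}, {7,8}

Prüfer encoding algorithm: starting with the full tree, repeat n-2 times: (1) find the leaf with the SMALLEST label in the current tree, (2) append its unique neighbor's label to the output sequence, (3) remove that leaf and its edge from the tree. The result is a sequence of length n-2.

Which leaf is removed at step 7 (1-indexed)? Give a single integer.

Step 1: current leaves = {1,3,9}. Remove leaf 1 (neighbor: 5).
Step 2: current leaves = {3,5,9}. Remove leaf 3 (neighbor: 6).
Step 3: current leaves = {5,6,9}. Remove leaf 5 (neighbor: 7).
Step 4: current leaves = {6,7,9}. Remove leaf 6 (neighbor: 2).
Step 5: current leaves = {7,9}. Remove leaf 7 (neighbor: 8).
Step 6: current leaves = {8,9}. Remove leaf 8 (neighbor: 4).
Step 7: current leaves = {4,9}. Remove leaf 4 (neighbor: 2).

Answer: 4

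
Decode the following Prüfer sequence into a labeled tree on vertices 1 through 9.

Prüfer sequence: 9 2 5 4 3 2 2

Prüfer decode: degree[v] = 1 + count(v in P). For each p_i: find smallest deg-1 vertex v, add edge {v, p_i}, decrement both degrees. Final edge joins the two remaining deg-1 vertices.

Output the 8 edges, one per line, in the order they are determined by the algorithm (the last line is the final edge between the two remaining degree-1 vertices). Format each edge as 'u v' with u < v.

Answer: 1 9
2 6
5 7
4 5
3 4
2 3
2 8
2 9

Derivation:
Initial degrees: {1:1, 2:4, 3:2, 4:2, 5:2, 6:1, 7:1, 8:1, 9:2}
Step 1: smallest deg-1 vertex = 1, p_1 = 9. Add edge {1,9}. Now deg[1]=0, deg[9]=1.
Step 2: smallest deg-1 vertex = 6, p_2 = 2. Add edge {2,6}. Now deg[6]=0, deg[2]=3.
Step 3: smallest deg-1 vertex = 7, p_3 = 5. Add edge {5,7}. Now deg[7]=0, deg[5]=1.
Step 4: smallest deg-1 vertex = 5, p_4 = 4. Add edge {4,5}. Now deg[5]=0, deg[4]=1.
Step 5: smallest deg-1 vertex = 4, p_5 = 3. Add edge {3,4}. Now deg[4]=0, deg[3]=1.
Step 6: smallest deg-1 vertex = 3, p_6 = 2. Add edge {2,3}. Now deg[3]=0, deg[2]=2.
Step 7: smallest deg-1 vertex = 8, p_7 = 2. Add edge {2,8}. Now deg[8]=0, deg[2]=1.
Final: two remaining deg-1 vertices are 2, 9. Add edge {2,9}.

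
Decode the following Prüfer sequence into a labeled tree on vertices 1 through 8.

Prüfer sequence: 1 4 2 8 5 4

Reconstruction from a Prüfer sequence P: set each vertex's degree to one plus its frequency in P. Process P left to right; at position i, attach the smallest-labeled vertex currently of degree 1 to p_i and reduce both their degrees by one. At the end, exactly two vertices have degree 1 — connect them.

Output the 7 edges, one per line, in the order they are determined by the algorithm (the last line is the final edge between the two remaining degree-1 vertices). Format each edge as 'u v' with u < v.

Initial degrees: {1:2, 2:2, 3:1, 4:3, 5:2, 6:1, 7:1, 8:2}
Step 1: smallest deg-1 vertex = 3, p_1 = 1. Add edge {1,3}. Now deg[3]=0, deg[1]=1.
Step 2: smallest deg-1 vertex = 1, p_2 = 4. Add edge {1,4}. Now deg[1]=0, deg[4]=2.
Step 3: smallest deg-1 vertex = 6, p_3 = 2. Add edge {2,6}. Now deg[6]=0, deg[2]=1.
Step 4: smallest deg-1 vertex = 2, p_4 = 8. Add edge {2,8}. Now deg[2]=0, deg[8]=1.
Step 5: smallest deg-1 vertex = 7, p_5 = 5. Add edge {5,7}. Now deg[7]=0, deg[5]=1.
Step 6: smallest deg-1 vertex = 5, p_6 = 4. Add edge {4,5}. Now deg[5]=0, deg[4]=1.
Final: two remaining deg-1 vertices are 4, 8. Add edge {4,8}.

Answer: 1 3
1 4
2 6
2 8
5 7
4 5
4 8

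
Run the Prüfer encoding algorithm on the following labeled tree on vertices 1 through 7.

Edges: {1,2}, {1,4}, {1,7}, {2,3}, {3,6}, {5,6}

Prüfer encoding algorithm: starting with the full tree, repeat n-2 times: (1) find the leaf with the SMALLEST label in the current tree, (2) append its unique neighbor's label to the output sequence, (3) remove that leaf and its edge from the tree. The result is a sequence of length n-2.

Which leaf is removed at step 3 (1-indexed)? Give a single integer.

Step 1: current leaves = {4,5,7}. Remove leaf 4 (neighbor: 1).
Step 2: current leaves = {5,7}. Remove leaf 5 (neighbor: 6).
Step 3: current leaves = {6,7}. Remove leaf 6 (neighbor: 3).

Answer: 6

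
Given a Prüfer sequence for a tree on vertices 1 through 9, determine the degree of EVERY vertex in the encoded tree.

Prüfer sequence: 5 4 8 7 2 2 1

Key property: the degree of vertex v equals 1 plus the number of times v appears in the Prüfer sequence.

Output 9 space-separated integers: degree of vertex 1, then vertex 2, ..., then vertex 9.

p_1 = 5: count[5] becomes 1
p_2 = 4: count[4] becomes 1
p_3 = 8: count[8] becomes 1
p_4 = 7: count[7] becomes 1
p_5 = 2: count[2] becomes 1
p_6 = 2: count[2] becomes 2
p_7 = 1: count[1] becomes 1
Degrees (1 + count): deg[1]=1+1=2, deg[2]=1+2=3, deg[3]=1+0=1, deg[4]=1+1=2, deg[5]=1+1=2, deg[6]=1+0=1, deg[7]=1+1=2, deg[8]=1+1=2, deg[9]=1+0=1

Answer: 2 3 1 2 2 1 2 2 1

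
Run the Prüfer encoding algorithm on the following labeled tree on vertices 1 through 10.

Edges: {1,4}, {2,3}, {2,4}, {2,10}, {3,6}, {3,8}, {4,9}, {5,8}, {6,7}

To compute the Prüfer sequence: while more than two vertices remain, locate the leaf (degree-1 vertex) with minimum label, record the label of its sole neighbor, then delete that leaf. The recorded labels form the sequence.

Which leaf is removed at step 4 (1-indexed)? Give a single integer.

Step 1: current leaves = {1,5,7,9,10}. Remove leaf 1 (neighbor: 4).
Step 2: current leaves = {5,7,9,10}. Remove leaf 5 (neighbor: 8).
Step 3: current leaves = {7,8,9,10}. Remove leaf 7 (neighbor: 6).
Step 4: current leaves = {6,8,9,10}. Remove leaf 6 (neighbor: 3).

Answer: 6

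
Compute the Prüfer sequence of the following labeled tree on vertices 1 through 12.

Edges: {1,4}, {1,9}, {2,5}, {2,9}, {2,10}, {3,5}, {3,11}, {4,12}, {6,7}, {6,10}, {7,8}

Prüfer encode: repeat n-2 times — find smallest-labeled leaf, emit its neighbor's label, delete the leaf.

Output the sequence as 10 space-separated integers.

Step 1: leaves = {8,11,12}. Remove smallest leaf 8, emit neighbor 7.
Step 2: leaves = {7,11,12}. Remove smallest leaf 7, emit neighbor 6.
Step 3: leaves = {6,11,12}. Remove smallest leaf 6, emit neighbor 10.
Step 4: leaves = {10,11,12}. Remove smallest leaf 10, emit neighbor 2.
Step 5: leaves = {11,12}. Remove smallest leaf 11, emit neighbor 3.
Step 6: leaves = {3,12}. Remove smallest leaf 3, emit neighbor 5.
Step 7: leaves = {5,12}. Remove smallest leaf 5, emit neighbor 2.
Step 8: leaves = {2,12}. Remove smallest leaf 2, emit neighbor 9.
Step 9: leaves = {9,12}. Remove smallest leaf 9, emit neighbor 1.
Step 10: leaves = {1,12}. Remove smallest leaf 1, emit neighbor 4.
Done: 2 vertices remain (4, 12). Sequence = [7 6 10 2 3 5 2 9 1 4]

Answer: 7 6 10 2 3 5 2 9 1 4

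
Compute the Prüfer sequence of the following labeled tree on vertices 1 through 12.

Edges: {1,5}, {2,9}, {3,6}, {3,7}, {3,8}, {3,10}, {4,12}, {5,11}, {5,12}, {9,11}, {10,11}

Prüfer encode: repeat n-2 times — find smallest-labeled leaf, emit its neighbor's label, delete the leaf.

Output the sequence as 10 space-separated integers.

Step 1: leaves = {1,2,4,6,7,8}. Remove smallest leaf 1, emit neighbor 5.
Step 2: leaves = {2,4,6,7,8}. Remove smallest leaf 2, emit neighbor 9.
Step 3: leaves = {4,6,7,8,9}. Remove smallest leaf 4, emit neighbor 12.
Step 4: leaves = {6,7,8,9,12}. Remove smallest leaf 6, emit neighbor 3.
Step 5: leaves = {7,8,9,12}. Remove smallest leaf 7, emit neighbor 3.
Step 6: leaves = {8,9,12}. Remove smallest leaf 8, emit neighbor 3.
Step 7: leaves = {3,9,12}. Remove smallest leaf 3, emit neighbor 10.
Step 8: leaves = {9,10,12}. Remove smallest leaf 9, emit neighbor 11.
Step 9: leaves = {10,12}. Remove smallest leaf 10, emit neighbor 11.
Step 10: leaves = {11,12}. Remove smallest leaf 11, emit neighbor 5.
Done: 2 vertices remain (5, 12). Sequence = [5 9 12 3 3 3 10 11 11 5]

Answer: 5 9 12 3 3 3 10 11 11 5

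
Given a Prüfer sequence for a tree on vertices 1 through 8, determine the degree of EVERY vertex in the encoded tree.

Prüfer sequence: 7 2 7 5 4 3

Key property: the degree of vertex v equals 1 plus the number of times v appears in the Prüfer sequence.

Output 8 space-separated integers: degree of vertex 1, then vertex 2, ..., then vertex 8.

p_1 = 7: count[7] becomes 1
p_2 = 2: count[2] becomes 1
p_3 = 7: count[7] becomes 2
p_4 = 5: count[5] becomes 1
p_5 = 4: count[4] becomes 1
p_6 = 3: count[3] becomes 1
Degrees (1 + count): deg[1]=1+0=1, deg[2]=1+1=2, deg[3]=1+1=2, deg[4]=1+1=2, deg[5]=1+1=2, deg[6]=1+0=1, deg[7]=1+2=3, deg[8]=1+0=1

Answer: 1 2 2 2 2 1 3 1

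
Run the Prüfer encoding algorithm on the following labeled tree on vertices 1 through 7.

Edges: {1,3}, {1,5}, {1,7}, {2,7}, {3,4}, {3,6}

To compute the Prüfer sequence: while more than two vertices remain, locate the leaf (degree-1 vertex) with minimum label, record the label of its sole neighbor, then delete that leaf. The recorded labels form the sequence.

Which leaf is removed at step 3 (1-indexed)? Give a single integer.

Step 1: current leaves = {2,4,5,6}. Remove leaf 2 (neighbor: 7).
Step 2: current leaves = {4,5,6,7}. Remove leaf 4 (neighbor: 3).
Step 3: current leaves = {5,6,7}. Remove leaf 5 (neighbor: 1).

Answer: 5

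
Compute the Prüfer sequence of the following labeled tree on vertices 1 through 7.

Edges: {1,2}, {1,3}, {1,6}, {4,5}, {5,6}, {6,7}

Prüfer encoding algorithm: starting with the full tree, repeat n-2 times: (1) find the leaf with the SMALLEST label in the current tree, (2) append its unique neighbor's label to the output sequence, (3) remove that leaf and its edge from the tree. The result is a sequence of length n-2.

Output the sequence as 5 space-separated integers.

Step 1: leaves = {2,3,4,7}. Remove smallest leaf 2, emit neighbor 1.
Step 2: leaves = {3,4,7}. Remove smallest leaf 3, emit neighbor 1.
Step 3: leaves = {1,4,7}. Remove smallest leaf 1, emit neighbor 6.
Step 4: leaves = {4,7}. Remove smallest leaf 4, emit neighbor 5.
Step 5: leaves = {5,7}. Remove smallest leaf 5, emit neighbor 6.
Done: 2 vertices remain (6, 7). Sequence = [1 1 6 5 6]

Answer: 1 1 6 5 6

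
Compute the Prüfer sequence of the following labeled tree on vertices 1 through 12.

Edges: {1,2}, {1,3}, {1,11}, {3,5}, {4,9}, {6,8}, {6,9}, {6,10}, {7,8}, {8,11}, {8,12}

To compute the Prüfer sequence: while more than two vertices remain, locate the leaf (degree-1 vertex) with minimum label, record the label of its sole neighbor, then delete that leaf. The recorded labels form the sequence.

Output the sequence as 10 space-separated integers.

Step 1: leaves = {2,4,5,7,10,12}. Remove smallest leaf 2, emit neighbor 1.
Step 2: leaves = {4,5,7,10,12}. Remove smallest leaf 4, emit neighbor 9.
Step 3: leaves = {5,7,9,10,12}. Remove smallest leaf 5, emit neighbor 3.
Step 4: leaves = {3,7,9,10,12}. Remove smallest leaf 3, emit neighbor 1.
Step 5: leaves = {1,7,9,10,12}. Remove smallest leaf 1, emit neighbor 11.
Step 6: leaves = {7,9,10,11,12}. Remove smallest leaf 7, emit neighbor 8.
Step 7: leaves = {9,10,11,12}. Remove smallest leaf 9, emit neighbor 6.
Step 8: leaves = {10,11,12}. Remove smallest leaf 10, emit neighbor 6.
Step 9: leaves = {6,11,12}. Remove smallest leaf 6, emit neighbor 8.
Step 10: leaves = {11,12}. Remove smallest leaf 11, emit neighbor 8.
Done: 2 vertices remain (8, 12). Sequence = [1 9 3 1 11 8 6 6 8 8]

Answer: 1 9 3 1 11 8 6 6 8 8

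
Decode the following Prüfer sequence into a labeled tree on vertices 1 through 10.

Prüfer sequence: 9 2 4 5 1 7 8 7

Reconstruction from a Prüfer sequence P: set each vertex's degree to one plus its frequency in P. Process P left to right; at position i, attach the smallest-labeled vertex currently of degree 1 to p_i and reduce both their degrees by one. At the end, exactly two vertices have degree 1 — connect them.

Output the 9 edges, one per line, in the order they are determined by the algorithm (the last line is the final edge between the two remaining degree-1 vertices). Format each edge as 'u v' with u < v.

Initial degrees: {1:2, 2:2, 3:1, 4:2, 5:2, 6:1, 7:3, 8:2, 9:2, 10:1}
Step 1: smallest deg-1 vertex = 3, p_1 = 9. Add edge {3,9}. Now deg[3]=0, deg[9]=1.
Step 2: smallest deg-1 vertex = 6, p_2 = 2. Add edge {2,6}. Now deg[6]=0, deg[2]=1.
Step 3: smallest deg-1 vertex = 2, p_3 = 4. Add edge {2,4}. Now deg[2]=0, deg[4]=1.
Step 4: smallest deg-1 vertex = 4, p_4 = 5. Add edge {4,5}. Now deg[4]=0, deg[5]=1.
Step 5: smallest deg-1 vertex = 5, p_5 = 1. Add edge {1,5}. Now deg[5]=0, deg[1]=1.
Step 6: smallest deg-1 vertex = 1, p_6 = 7. Add edge {1,7}. Now deg[1]=0, deg[7]=2.
Step 7: smallest deg-1 vertex = 9, p_7 = 8. Add edge {8,9}. Now deg[9]=0, deg[8]=1.
Step 8: smallest deg-1 vertex = 8, p_8 = 7. Add edge {7,8}. Now deg[8]=0, deg[7]=1.
Final: two remaining deg-1 vertices are 7, 10. Add edge {7,10}.

Answer: 3 9
2 6
2 4
4 5
1 5
1 7
8 9
7 8
7 10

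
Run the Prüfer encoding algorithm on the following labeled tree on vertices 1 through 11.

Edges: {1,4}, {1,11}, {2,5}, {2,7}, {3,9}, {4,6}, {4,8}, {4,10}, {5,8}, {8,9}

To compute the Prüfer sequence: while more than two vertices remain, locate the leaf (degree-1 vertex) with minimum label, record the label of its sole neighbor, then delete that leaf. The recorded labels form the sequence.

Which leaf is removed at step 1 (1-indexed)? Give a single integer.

Answer: 3

Derivation:
Step 1: current leaves = {3,6,7,10,11}. Remove leaf 3 (neighbor: 9).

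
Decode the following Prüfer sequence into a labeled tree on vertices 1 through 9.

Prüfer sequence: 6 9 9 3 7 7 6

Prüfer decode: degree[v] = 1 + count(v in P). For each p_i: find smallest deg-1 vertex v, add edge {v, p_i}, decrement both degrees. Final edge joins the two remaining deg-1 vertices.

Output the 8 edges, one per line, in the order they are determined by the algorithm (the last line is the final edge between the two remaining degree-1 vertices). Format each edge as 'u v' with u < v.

Initial degrees: {1:1, 2:1, 3:2, 4:1, 5:1, 6:3, 7:3, 8:1, 9:3}
Step 1: smallest deg-1 vertex = 1, p_1 = 6. Add edge {1,6}. Now deg[1]=0, deg[6]=2.
Step 2: smallest deg-1 vertex = 2, p_2 = 9. Add edge {2,9}. Now deg[2]=0, deg[9]=2.
Step 3: smallest deg-1 vertex = 4, p_3 = 9. Add edge {4,9}. Now deg[4]=0, deg[9]=1.
Step 4: smallest deg-1 vertex = 5, p_4 = 3. Add edge {3,5}. Now deg[5]=0, deg[3]=1.
Step 5: smallest deg-1 vertex = 3, p_5 = 7. Add edge {3,7}. Now deg[3]=0, deg[7]=2.
Step 6: smallest deg-1 vertex = 8, p_6 = 7. Add edge {7,8}. Now deg[8]=0, deg[7]=1.
Step 7: smallest deg-1 vertex = 7, p_7 = 6. Add edge {6,7}. Now deg[7]=0, deg[6]=1.
Final: two remaining deg-1 vertices are 6, 9. Add edge {6,9}.

Answer: 1 6
2 9
4 9
3 5
3 7
7 8
6 7
6 9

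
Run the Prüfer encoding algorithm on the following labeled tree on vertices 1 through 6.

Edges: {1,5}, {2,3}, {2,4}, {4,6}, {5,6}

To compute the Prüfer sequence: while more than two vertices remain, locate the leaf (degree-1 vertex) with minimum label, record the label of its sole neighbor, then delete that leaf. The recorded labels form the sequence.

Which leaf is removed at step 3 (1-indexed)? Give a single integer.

Step 1: current leaves = {1,3}. Remove leaf 1 (neighbor: 5).
Step 2: current leaves = {3,5}. Remove leaf 3 (neighbor: 2).
Step 3: current leaves = {2,5}. Remove leaf 2 (neighbor: 4).

Answer: 2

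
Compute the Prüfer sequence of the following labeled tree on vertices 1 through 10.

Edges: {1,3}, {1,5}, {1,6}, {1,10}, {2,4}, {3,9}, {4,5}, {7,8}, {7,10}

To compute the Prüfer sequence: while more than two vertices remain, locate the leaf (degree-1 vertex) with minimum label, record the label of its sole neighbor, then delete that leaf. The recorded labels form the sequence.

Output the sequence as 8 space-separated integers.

Answer: 4 5 1 1 7 10 3 1

Derivation:
Step 1: leaves = {2,6,8,9}. Remove smallest leaf 2, emit neighbor 4.
Step 2: leaves = {4,6,8,9}. Remove smallest leaf 4, emit neighbor 5.
Step 3: leaves = {5,6,8,9}. Remove smallest leaf 5, emit neighbor 1.
Step 4: leaves = {6,8,9}. Remove smallest leaf 6, emit neighbor 1.
Step 5: leaves = {8,9}. Remove smallest leaf 8, emit neighbor 7.
Step 6: leaves = {7,9}. Remove smallest leaf 7, emit neighbor 10.
Step 7: leaves = {9,10}. Remove smallest leaf 9, emit neighbor 3.
Step 8: leaves = {3,10}. Remove smallest leaf 3, emit neighbor 1.
Done: 2 vertices remain (1, 10). Sequence = [4 5 1 1 7 10 3 1]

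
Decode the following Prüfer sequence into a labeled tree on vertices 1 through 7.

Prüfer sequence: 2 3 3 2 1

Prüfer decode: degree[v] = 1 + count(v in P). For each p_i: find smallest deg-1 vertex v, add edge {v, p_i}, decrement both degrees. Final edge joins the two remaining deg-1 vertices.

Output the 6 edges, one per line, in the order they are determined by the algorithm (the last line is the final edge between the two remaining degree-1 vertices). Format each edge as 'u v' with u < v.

Initial degrees: {1:2, 2:3, 3:3, 4:1, 5:1, 6:1, 7:1}
Step 1: smallest deg-1 vertex = 4, p_1 = 2. Add edge {2,4}. Now deg[4]=0, deg[2]=2.
Step 2: smallest deg-1 vertex = 5, p_2 = 3. Add edge {3,5}. Now deg[5]=0, deg[3]=2.
Step 3: smallest deg-1 vertex = 6, p_3 = 3. Add edge {3,6}. Now deg[6]=0, deg[3]=1.
Step 4: smallest deg-1 vertex = 3, p_4 = 2. Add edge {2,3}. Now deg[3]=0, deg[2]=1.
Step 5: smallest deg-1 vertex = 2, p_5 = 1. Add edge {1,2}. Now deg[2]=0, deg[1]=1.
Final: two remaining deg-1 vertices are 1, 7. Add edge {1,7}.

Answer: 2 4
3 5
3 6
2 3
1 2
1 7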